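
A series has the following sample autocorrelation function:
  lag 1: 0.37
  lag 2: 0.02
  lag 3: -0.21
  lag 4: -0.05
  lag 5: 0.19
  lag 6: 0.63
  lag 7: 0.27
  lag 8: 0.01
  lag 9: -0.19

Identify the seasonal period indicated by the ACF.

6

The largest autocorrelation is r_6 = 0.63; the remaining lags stay at or below 0.37. The elevated value at lag 1 (0.37), dropping to 0.02 at lag 2, reflects decaying short-term dependence rather than seasonality.
The dominant spike at lag 6 indicates a seasonal period of 6.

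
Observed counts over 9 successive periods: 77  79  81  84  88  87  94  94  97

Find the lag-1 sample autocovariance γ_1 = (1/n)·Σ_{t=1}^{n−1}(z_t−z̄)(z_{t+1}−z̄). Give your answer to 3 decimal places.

Mean z̄ = (77 + 79 + 81 + 84 + 88 + 87 + 94 + 94 + 97)/9 = 86.7778
Σ_{t=1}^{8}(z_t−z̄)(z_{t+1}−z̄) = 261.5062
γ_1 = 261.5062 / 9 = 29.056

29.056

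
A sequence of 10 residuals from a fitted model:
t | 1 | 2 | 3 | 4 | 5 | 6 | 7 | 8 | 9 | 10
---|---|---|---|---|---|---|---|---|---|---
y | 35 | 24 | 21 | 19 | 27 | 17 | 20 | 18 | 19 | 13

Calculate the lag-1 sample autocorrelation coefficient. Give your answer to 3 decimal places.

Mean ȳ = (35 + 24 + 21 + 19 + 27 + 17 + 20 + 18 + 19 + 13)/10 = 21.3000
Numerator Σ_{t=1}^{9}(y_t−ȳ)(y_{t+1}−ȳ) = 35.8100
Denominator Σ(y_t−ȳ)² = 338.1000
r_1 = 35.8100 / 338.1000 = 0.106

0.106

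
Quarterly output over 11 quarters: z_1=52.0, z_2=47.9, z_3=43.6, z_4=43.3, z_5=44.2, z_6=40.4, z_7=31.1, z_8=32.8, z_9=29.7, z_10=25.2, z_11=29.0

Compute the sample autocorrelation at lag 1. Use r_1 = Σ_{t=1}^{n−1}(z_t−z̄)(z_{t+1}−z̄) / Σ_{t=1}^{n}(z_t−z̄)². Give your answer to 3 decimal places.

Mean z̄ = (52.0 + 47.9 + 43.6 + 43.3 + 44.2 + 40.4 + 31.1 + 32.8 + 29.7 + 25.2 + 29.0)/11 = 38.1091
Numerator Σ_{t=1}^{10}(z_t−z̄)(z_{t+1}−z̄) = 555.7826
Denominator Σ(z_t−z̄)² = 785.9091
r_1 = 555.7826 / 785.9091 = 0.707

0.707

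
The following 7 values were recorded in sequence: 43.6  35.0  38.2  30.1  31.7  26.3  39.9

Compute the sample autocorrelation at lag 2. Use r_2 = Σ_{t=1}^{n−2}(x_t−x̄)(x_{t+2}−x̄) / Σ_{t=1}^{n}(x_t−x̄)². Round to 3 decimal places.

0.198

Mean x̄ = (43.6 + 35.0 + 38.2 + 30.1 + 31.7 + 26.3 + 39.9)/7 = 34.9714
Deviations from mean: 8.6286, 0.0286, 3.2286, -4.8714, -3.2714, -8.6714, 4.9286
Numerator Σ_{t=1}^{5}(x_t−x̄)(x_{t+2}−x̄) = 43.2755
Denominator Σ(x_t−x̄)² = 218.7943
r_2 = 43.2755 / 218.7943 = 0.198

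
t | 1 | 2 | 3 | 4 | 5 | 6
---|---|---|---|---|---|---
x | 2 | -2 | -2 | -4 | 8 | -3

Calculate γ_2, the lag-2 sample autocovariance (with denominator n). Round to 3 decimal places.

-0.176

Mean x̄ = (2 − 2 − 2 − 4 + 8 − 3)/6 = -0.1667
Σ_{t=1}^{4}(x_t−x̄)(x_{t+2}−x̄) = -1.0556
γ_2 = -1.0556 / 6 = -0.176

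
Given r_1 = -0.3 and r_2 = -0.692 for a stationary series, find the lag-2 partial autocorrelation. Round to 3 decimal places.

φ_{22} = (r_2 − r_1²) / (1 − r_1²)
r_1² = (-0.3)² = 0.09
Numerator = -0.692 − 0.0900 = -0.7820; denominator = 1 − 0.0900 = 0.9100
φ_{22} = -0.7820 / 0.9100 = -0.859

-0.859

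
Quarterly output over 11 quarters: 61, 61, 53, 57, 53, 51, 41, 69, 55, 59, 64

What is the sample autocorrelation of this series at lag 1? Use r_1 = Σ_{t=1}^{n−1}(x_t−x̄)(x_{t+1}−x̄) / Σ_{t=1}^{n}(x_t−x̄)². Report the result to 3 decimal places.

-0.162

Mean x̄ = (61 + 61 + 53 + 57 + 53 + 51 + 41 + 69 + 55 + 59 + 64)/11 = 56.7273
Numerator Σ_{t=1}^{10}(x_t−x̄)(x_{t+1}−x̄) = -89.8926
Denominator Σ(x_t−x̄)² = 556.1818
r_1 = -89.8926 / 556.1818 = -0.162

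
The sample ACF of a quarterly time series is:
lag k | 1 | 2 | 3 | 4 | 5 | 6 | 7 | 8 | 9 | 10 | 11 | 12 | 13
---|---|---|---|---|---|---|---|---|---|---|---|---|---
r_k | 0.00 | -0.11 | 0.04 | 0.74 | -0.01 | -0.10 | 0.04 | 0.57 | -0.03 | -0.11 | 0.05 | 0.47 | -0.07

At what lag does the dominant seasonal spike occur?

4

The largest autocorrelation is r_4 = 0.74, with weaker echoes at lags 8 (0.57) and 12 (0.47); the remaining lags stay at or below 0.05.
The dominant spike at lag 4 indicates a seasonal period of 4.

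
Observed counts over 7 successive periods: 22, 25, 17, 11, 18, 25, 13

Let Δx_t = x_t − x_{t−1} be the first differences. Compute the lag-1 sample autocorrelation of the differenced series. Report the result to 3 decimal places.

First differences Δx: 3, -8, -6, 7, 7, -12
Mean of differences = -1.5000
Numerator Σ(Δx_t−Δx̄)(Δx_{t+1}−Δx̄) = -55.2500
Denominator Σ(Δx_t−Δx̄)² = 337.5000
r_1(Δx) = -55.2500 / 337.5000 = -0.164

-0.164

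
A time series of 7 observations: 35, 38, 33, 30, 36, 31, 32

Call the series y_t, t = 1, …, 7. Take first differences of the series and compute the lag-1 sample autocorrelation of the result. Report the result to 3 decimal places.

First differences Δy: 3, -5, -3, 6, -5, 1
Mean of differences = -0.5000
Numerator Σ(Δy_t−Δȳ)(Δy_{t+1}−Δȳ) = -56.7500
Denominator Σ(Δy_t−Δȳ)² = 103.5000
r_1(Δy) = -56.7500 / 103.5000 = -0.548

-0.548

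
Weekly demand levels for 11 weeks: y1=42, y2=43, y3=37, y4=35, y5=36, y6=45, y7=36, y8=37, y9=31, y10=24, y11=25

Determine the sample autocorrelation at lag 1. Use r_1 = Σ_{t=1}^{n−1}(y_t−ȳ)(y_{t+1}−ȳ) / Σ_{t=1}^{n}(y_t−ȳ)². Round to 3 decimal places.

0.514

Mean ȳ = (42 + 43 + 37 + 35 + 36 + 45 + 36 + 37 + 31 + 24 + 25)/11 = 35.5455
Numerator Σ_{t=1}^{10}(y_t−ȳ)(y_{t+1}−ȳ) = 234.7934
Denominator Σ(y_t−ȳ)² = 456.7273
r_1 = 234.7934 / 456.7273 = 0.514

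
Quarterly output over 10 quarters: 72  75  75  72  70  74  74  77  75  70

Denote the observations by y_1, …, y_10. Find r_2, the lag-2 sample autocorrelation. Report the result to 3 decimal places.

Mean ȳ = (72 + 75 + 75 + 72 + 70 + 74 + 74 + 77 + 75 + 70)/10 = 73.4000
Numerator Σ_{t=1}^{8}(y_t−ȳ)(y_{t+2}−ȳ) = -21.9200
Denominator Σ(y_t−ȳ)² = 48.4000
r_2 = -21.9200 / 48.4000 = -0.453

-0.453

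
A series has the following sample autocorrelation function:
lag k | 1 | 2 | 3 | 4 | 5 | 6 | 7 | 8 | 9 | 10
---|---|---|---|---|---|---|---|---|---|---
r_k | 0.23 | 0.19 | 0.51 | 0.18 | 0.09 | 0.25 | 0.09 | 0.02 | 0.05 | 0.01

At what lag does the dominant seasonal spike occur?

The largest autocorrelation is r_3 = 0.51, with a weaker echo at lag 6 (0.25); the remaining lags stay at or below 0.23.
The dominant spike at lag 3 indicates a seasonal period of 3.

3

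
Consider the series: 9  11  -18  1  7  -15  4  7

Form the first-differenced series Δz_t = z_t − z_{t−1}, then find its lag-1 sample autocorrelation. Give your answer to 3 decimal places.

First differences Δz: 2, -29, 19, 6, -22, 19, 3
Mean of differences = -0.2857
Numerator Σ(Δz_t−Δz̄)(Δz_{t+1}−Δz̄) = -990.0816
Denominator Σ(Δz_t−Δz̄)² = 2095.4286
r_1(Δz) = -990.0816 / 2095.4286 = -0.472

-0.472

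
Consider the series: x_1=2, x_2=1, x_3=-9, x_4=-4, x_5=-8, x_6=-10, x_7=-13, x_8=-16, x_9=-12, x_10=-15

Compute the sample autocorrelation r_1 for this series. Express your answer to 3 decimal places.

0.519

Mean x̄ = (2 + 1 − 9 − 4 − 8 − 10 − 13 − 16 − 12 − 15)/10 = -8.4000
Numerator Σ_{t=1}^{9}(x_t−x̄)(x_{t+1}−x̄) = 184.0400
Denominator Σ(x_t−x̄)² = 354.4000
r_1 = 184.0400 / 354.4000 = 0.519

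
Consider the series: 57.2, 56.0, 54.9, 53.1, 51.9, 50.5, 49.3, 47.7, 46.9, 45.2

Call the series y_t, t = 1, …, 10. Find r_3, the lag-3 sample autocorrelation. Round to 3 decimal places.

Mean ȳ = (57.2 + 56.0 + 54.9 + 53.1 + 51.9 + 50.5 + 49.3 + 47.7 + 46.9 + 45.2)/10 = 51.2700
Σ(y_t−ȳ)(y_{t+3}−ȳ) = (10.8519) + (2.9799) + (-2.7951) + (-3.6051) + (-2.2491) + (3.3649) + (11.9579) = 20.5053
Denominator Σ(y_t−ȳ)² = 147.6210
r_3 = 20.5053 / 147.6210 = 0.139

0.139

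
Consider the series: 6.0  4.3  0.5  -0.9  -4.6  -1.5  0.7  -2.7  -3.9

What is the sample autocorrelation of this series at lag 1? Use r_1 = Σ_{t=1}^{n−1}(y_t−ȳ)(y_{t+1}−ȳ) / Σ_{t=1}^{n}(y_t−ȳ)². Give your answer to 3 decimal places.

Mean ȳ = (6.0 + 4.3 + 0.5 − 0.9 − 4.6 − 1.5 + 0.7 − 2.7 − 3.9)/9 = -0.2333
Numerator Σ_{t=1}^{8}(y_t−ȳ)(y_{t+1}−ȳ) = 45.0956
Denominator Σ(y_t−ȳ)² = 101.4600
r_1 = 45.0956 / 101.4600 = 0.444

0.444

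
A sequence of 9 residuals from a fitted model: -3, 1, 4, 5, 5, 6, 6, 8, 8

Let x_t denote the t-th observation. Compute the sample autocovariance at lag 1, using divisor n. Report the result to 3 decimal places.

Mean x̄ = (-3 + 1 + 4 + 5 + 5 + 6 + 6 + 8 + 8)/9 = 4.4444
Σ_{t=1}^{8}(x_t−x̄)(x_{t+1}−x̄) = 48.6914
γ_1 = 48.6914 / 9 = 5.410

5.410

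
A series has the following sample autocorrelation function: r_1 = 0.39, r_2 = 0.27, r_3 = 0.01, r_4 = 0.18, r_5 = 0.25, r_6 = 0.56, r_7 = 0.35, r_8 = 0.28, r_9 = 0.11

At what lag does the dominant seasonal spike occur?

6

The largest autocorrelation is r_6 = 0.56; the remaining lags stay at or below 0.39. The elevated value at lag 1 (0.39), dropping to 0.27 at lag 2, reflects decaying short-term dependence rather than seasonality.
The dominant spike at lag 6 indicates a seasonal period of 6.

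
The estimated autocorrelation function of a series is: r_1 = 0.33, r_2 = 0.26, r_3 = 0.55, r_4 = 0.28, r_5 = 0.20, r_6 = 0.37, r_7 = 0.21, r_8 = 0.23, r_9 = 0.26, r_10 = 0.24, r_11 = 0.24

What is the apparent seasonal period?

3

The largest autocorrelation is r_3 = 0.55, with a weaker echo at lag 6 (0.37); the remaining lags stay at or below 0.33. The elevated value at lag 1 (0.33), dropping to 0.26 at lag 2, reflects decaying short-term dependence rather than seasonality.
The dominant spike at lag 3 indicates a seasonal period of 3.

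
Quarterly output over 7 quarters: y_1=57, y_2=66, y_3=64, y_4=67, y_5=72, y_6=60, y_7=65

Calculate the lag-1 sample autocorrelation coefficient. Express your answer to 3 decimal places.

-0.212

Mean ȳ = (57 + 66 + 64 + 67 + 72 + 60 + 65)/7 = 64.4286
Deviations from mean: -7.4286, 1.5714, -0.4286, 2.5714, 7.5714, -4.4286, 0.5714
Σ(y_t−ȳ)(y_{t+1}−ȳ) = (-11.6735) + (-0.6735) + (-1.1020) + (19.4694) + (-33.5306) + (-2.5306) = -30.0408
Denominator Σ(y_t−ȳ)² = 141.7143
r_1 = -30.0408 / 141.7143 = -0.212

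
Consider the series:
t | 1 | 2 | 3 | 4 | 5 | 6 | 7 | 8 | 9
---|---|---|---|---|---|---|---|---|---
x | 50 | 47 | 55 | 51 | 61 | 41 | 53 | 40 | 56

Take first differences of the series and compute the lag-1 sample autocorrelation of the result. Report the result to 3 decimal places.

First differences Δx: -3, 8, -4, 10, -20, 12, -13, 16
Mean of differences = 0.7500
Numerator Σ(Δx_t−Δx̄)(Δx_{t+1}−Δx̄) = -895.3125
Denominator Σ(Δx_t−Δx̄)² = 1153.5000
r_1(Δx) = -895.3125 / 1153.5000 = -0.776

-0.776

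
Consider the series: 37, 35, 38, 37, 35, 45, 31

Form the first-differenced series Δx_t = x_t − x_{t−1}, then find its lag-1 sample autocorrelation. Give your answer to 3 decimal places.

First differences Δx: -2, 3, -1, -2, 10, -14
Mean of differences = -1.0000
Numerator Σ(Δx_t−Δx̄)(Δx_{t+1}−Δx̄) = -158.0000
Denominator Σ(Δx_t−Δx̄)² = 308.0000
r_1(Δx) = -158.0000 / 308.0000 = -0.513

-0.513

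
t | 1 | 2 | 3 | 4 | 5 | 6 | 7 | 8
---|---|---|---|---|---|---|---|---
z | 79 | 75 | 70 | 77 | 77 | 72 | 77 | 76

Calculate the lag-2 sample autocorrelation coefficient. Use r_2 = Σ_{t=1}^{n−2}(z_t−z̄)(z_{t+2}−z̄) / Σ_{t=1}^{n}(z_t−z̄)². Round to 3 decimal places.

-0.546

Mean z̄ = (79 + 75 + 70 + 77 + 77 + 72 + 77 + 76)/8 = 75.3750
Deviations from mean: 3.6250, -0.3750, -5.3750, 1.6250, 1.6250, -3.3750, 1.6250, 0.6250
Σ(z_t−z̄)(z_{t+2}−z̄) = (-19.4844) + (-0.6094) + (-8.7344) + (-5.4844) + (2.6406) + (-2.1094) = -33.7813
Denominator Σ(z_t−z̄)² = 61.8750
r_2 = -33.7813 / 61.8750 = -0.546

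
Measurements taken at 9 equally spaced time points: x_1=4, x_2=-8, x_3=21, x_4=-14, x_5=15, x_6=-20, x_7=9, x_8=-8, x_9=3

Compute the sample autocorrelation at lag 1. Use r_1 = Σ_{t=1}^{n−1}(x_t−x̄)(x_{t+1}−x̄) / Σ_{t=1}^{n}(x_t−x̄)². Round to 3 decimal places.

Mean x̄ = (4 − 8 + 21 − 14 + 15 − 20 + 9 − 8 + 3)/9 = 0.2222
Numerator Σ_{t=1}^{8}(x_t−x̄)(x_{t+1}−x̄) = -1278.9383
Denominator Σ(x_t−x̄)² = 1495.5556
r_1 = -1278.9383 / 1495.5556 = -0.855

-0.855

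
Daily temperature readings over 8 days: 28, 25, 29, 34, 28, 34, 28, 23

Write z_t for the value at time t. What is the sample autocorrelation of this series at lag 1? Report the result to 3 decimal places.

Mean z̄ = (28 + 25 + 29 + 34 + 28 + 34 + 28 + 23)/8 = 28.6250
Deviations from mean: -0.6250, -3.6250, 0.3750, 5.3750, -0.6250, 5.3750, -0.6250, -5.6250
Σ(z_t−z̄)(z_{t+1}−z̄) = (2.2656) + (-1.3594) + (2.0156) + (-3.3594) + (-3.3594) + (-3.3594) + (3.5156) = -3.6406
Denominator Σ(z_t−z̄)² = 103.8750
r_1 = -3.6406 / 103.8750 = -0.035

-0.035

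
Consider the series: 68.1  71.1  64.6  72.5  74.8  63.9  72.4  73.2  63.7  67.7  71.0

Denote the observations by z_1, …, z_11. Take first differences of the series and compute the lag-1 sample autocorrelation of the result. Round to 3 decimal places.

First differences Δz: 3.0, -6.5, 7.9, 2.3, -10.9, 8.5, 0.8, -9.5, 4.0, 3.3
Mean of differences = 0.2900
Numerator Σ(Δz_t−Δz̄)(Δz_{t+1}−Δz̄) = -195.0981
Denominator Σ(Δz_t−Δz̄)² = 426.9490
r_1(Δz) = -195.0981 / 426.9490 = -0.457

-0.457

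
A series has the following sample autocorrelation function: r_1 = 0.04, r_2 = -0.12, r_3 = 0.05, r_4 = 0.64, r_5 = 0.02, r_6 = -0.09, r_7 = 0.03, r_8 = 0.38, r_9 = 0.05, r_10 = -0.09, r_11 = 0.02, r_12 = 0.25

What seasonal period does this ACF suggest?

The largest autocorrelation is r_4 = 0.64, with weaker echoes at lags 8 (0.38) and 12 (0.25); the remaining lags stay at or below 0.05.
The dominant spike at lag 4 indicates a seasonal period of 4.

4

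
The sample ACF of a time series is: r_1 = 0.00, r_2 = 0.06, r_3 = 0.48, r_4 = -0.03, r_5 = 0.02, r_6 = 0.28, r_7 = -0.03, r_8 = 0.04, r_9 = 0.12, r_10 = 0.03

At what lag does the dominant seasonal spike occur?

The largest autocorrelation is r_3 = 0.48, with a weaker echo at lag 6 (0.28); the remaining lags stay at or below 0.12.
The dominant spike at lag 3 indicates a seasonal period of 3.

3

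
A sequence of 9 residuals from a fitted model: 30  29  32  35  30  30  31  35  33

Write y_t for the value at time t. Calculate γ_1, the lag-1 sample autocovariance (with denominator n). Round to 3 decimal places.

Mean ȳ = (30 + 29 + 32 + 35 + 30 + 30 + 31 + 35 + 33)/9 = 31.6667
Σ_{t=1}^{8}(y_t−ȳ)(y_{t+1}−ȳ) = 5.2222
γ_1 = 5.2222 / 9 = 0.580

0.580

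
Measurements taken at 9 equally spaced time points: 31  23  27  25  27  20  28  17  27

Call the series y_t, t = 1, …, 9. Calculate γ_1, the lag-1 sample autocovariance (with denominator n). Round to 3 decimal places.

Mean ȳ = (31 + 23 + 27 + 25 + 27 + 20 + 28 + 17 + 27)/9 = 25.0000
Σ_{t=1}^{8}(y_t−ȳ)(y_{t+1}−ȳ) = -81.0000
γ_1 = -81.0000 / 9 = -9.000

-9.000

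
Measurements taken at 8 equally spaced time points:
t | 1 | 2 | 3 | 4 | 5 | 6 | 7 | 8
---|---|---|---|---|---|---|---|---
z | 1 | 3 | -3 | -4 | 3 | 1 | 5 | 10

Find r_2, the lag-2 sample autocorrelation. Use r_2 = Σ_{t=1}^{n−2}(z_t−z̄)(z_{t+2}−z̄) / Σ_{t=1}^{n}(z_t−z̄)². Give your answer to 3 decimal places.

-0.036

Mean z̄ = (1 + 3 − 3 − 4 + 3 + 1 + 5 + 10)/8 = 2.0000
Numerator Σ_{t=1}^{6}(z_t−z̄)(z_{t+2}−z̄) = -5.0000
Denominator Σ(z_t−z̄)² = 138.0000
r_2 = -5.0000 / 138.0000 = -0.036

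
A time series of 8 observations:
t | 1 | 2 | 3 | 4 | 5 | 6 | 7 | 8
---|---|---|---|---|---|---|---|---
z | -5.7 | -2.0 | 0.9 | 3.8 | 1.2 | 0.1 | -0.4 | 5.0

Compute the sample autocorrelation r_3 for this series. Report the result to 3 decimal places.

-0.281

Mean z̄ = (-5.7 − 2.0 + 0.9 + 3.8 + 1.2 + 0.1 − 0.4 + 5.0)/8 = 0.3625
Numerator Σ_{t=1}^{5}(z_t−z̄)(z_{t+3}−z̄) = -21.6967
Denominator Σ(z_t−z̄)² = 77.2988
r_3 = -21.6967 / 77.2988 = -0.281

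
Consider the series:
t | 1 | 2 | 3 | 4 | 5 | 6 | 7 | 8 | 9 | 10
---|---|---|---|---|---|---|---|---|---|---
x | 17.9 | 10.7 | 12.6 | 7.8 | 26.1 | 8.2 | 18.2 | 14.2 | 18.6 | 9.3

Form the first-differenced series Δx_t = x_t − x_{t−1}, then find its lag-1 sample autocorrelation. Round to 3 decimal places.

-0.748

First differences Δx: -7.2, 1.9, -4.8, 18.3, -17.9, 10.0, -4.0, 4.4, -9.3
Mean of differences = -0.9556
Numerator Σ(Δx_t−Δx̄)(Δx_{t+1}−Δx̄) = -709.0942
Denominator Σ(Δx_t−Δx̄)² = 947.4222
r_1(Δx) = -709.0942 / 947.4222 = -0.748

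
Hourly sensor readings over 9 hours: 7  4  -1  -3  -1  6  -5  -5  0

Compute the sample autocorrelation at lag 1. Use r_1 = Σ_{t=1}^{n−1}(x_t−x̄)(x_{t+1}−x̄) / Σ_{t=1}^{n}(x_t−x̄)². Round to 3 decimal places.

Mean x̄ = (7 + 4 − 1 − 3 − 1 + 6 − 5 − 5 + 0)/9 = 0.2222
Numerator Σ_{t=1}^{8}(x_t−x̄)(x_{t+1}−x̄) = 20.0617
Denominator Σ(x_t−x̄)² = 161.5556
r_1 = 20.0617 / 161.5556 = 0.124

0.124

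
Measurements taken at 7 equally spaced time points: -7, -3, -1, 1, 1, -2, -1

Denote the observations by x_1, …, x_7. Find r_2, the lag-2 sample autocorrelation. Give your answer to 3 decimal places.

-0.092

Mean x̄ = (-7 − 3 − 1 + 1 + 1 − 2 − 1)/7 = -1.7143
Deviations from mean: -5.2857, -1.2857, 0.7143, 2.7143, 2.7143, -0.2857, 0.7143
Numerator Σ_{t=1}^{5}(x_t−x̄)(x_{t+2}−x̄) = -4.1633
Denominator Σ(x_t−x̄)² = 45.4286
r_2 = -4.1633 / 45.4286 = -0.092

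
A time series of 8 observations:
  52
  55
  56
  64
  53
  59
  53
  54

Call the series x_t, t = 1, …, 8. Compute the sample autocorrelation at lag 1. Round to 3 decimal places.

-0.279

Mean x̄ = (52 + 55 + 56 + 64 + 53 + 59 + 53 + 54)/8 = 55.7500
Deviations from mean: -3.7500, -0.7500, 0.2500, 8.2500, -2.7500, 3.2500, -2.7500, -1.7500
Numerator Σ_{t=1}^{7}(x_t−x̄)(x_{t+1}−x̄) = -31.0625
Denominator Σ(x_t−x̄)² = 111.5000
r_1 = -31.0625 / 111.5000 = -0.279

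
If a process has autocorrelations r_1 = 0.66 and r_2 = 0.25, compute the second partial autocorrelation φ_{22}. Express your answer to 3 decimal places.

φ_{22} = (r_2 − r_1²) / (1 − r_1²)
r_1² = (0.66)² = 0.4356
Numerator = 0.25 − 0.4356 = -0.1856; denominator = 1 − 0.4356 = 0.5644
φ_{22} = -0.1856 / 0.5644 = -0.329

-0.329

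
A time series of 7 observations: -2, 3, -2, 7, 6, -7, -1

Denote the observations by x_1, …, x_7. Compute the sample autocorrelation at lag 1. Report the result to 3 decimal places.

-0.156

Mean x̄ = (-2 + 3 − 2 + 7 + 6 − 7 − 1)/7 = 0.5714
Deviations from mean: -2.5714, 2.4286, -2.5714, 6.4286, 5.4286, -7.5714, -1.5714
Σ(x_t−x̄)(x_{t+1}−x̄) = (-6.2449) + (-6.2449) + (-16.5306) + (34.8980) + (-41.1020) + (11.8980) = -23.3265
Denominator Σ(x_t−x̄)² = 149.7143
r_1 = -23.3265 / 149.7143 = -0.156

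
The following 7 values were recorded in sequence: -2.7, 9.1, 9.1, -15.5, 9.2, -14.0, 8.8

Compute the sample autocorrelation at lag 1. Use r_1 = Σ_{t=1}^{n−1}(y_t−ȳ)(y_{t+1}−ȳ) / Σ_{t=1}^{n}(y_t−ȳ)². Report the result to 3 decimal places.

-0.620

Mean ȳ = (-2.7 + 9.1 + 9.1 − 15.5 + 9.2 − 14.0 + 8.8)/7 = 0.5714
Deviations from mean: -3.2714, 8.5286, 8.5286, -16.0714, 8.6286, -14.5714, 8.2286
Σ(y_t−ȳ)(y_{t+1}−ȳ) = (-27.9006) + (72.7365) + (-137.0663) + (-138.6735) + (-125.7306) + (-119.9020) = -476.5365
Denominator Σ(y_t−ȳ)² = 768.9543
r_1 = -476.5365 / 768.9543 = -0.620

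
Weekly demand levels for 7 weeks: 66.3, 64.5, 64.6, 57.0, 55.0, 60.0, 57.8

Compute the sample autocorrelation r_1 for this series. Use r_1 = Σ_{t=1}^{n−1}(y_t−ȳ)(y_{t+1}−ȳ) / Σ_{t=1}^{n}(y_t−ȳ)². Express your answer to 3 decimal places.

0.421

Mean ȳ = (66.3 + 64.5 + 64.6 + 57.0 + 55.0 + 60.0 + 57.8)/7 = 60.7429
Deviations from mean: 5.5571, 3.7571, 3.8571, -3.7429, -5.7429, -0.7429, -2.9429
Numerator Σ_{t=1}^{6}(y_t−ȳ)(y_{t+1}−ȳ) = 48.8810
Denominator Σ(y_t−ȳ)² = 116.0771
r_1 = 48.8810 / 116.0771 = 0.421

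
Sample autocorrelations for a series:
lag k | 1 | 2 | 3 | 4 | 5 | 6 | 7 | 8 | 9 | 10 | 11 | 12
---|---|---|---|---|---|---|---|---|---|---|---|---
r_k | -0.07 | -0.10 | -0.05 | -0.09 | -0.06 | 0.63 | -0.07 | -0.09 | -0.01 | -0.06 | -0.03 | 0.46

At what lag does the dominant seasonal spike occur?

The largest autocorrelation is r_6 = 0.63, with a weaker echo at lag 12 (0.46); the remaining lags stay at or below -0.01.
The dominant spike at lag 6 indicates a seasonal period of 6.

6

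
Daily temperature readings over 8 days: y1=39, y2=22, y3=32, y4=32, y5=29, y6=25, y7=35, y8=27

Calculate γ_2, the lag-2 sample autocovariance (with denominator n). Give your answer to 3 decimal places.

Mean ȳ = (39 + 22 + 32 + 32 + 29 + 25 + 35 + 27)/8 = 30.1250
Σ_{t=1}^{6}(y_t−ȳ)(y_{t+2}−ȳ) = 0.2188
γ_2 = 0.2188 / 8 = 0.027

0.027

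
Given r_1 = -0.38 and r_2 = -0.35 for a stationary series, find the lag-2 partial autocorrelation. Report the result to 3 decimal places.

-0.578

φ_{22} = (r_2 − r_1²) / (1 − r_1²)
r_1² = (-0.38)² = 0.1444
Numerator = -0.35 − 0.1444 = -0.4944; denominator = 1 − 0.1444 = 0.8556
φ_{22} = -0.4944 / 0.8556 = -0.578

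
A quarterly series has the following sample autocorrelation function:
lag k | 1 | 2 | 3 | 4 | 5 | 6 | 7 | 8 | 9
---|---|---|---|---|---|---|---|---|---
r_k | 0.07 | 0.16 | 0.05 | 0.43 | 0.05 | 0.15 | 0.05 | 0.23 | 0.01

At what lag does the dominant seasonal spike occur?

4

The largest autocorrelation is r_4 = 0.43, with a weaker echo at lag 8 (0.23); the remaining lags stay at or below 0.16.
The dominant spike at lag 4 indicates a seasonal period of 4.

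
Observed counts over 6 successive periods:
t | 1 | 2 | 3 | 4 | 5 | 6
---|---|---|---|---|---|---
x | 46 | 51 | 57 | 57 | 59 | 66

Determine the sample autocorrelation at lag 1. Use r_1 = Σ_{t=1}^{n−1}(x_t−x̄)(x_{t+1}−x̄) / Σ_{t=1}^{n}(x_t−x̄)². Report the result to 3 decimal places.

0.335

Mean x̄ = (46 + 51 + 57 + 57 + 59 + 66)/6 = 56.0000
Σ(x_t−x̄)(x_{t+1}−x̄) = (50.0000) + (-5.0000) + (1.0000) + (3.0000) + (30.0000) = 79.0000
Denominator Σ(x_t−x̄)² = 236.0000
r_1 = 79.0000 / 236.0000 = 0.335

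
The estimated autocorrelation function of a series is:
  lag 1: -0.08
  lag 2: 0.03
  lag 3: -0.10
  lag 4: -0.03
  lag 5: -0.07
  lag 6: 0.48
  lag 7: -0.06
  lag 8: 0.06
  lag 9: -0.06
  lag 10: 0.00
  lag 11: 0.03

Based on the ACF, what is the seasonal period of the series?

6

The largest autocorrelation is r_6 = 0.48; the remaining lags stay at or below 0.06.
The dominant spike at lag 6 indicates a seasonal period of 6.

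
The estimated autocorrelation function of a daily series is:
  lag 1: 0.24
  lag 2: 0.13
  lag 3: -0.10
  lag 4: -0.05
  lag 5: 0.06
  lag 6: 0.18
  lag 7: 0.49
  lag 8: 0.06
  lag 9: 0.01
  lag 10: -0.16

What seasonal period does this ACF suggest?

The largest autocorrelation is r_7 = 0.49; the remaining lags stay at or below 0.24. The elevated value at lag 1 (0.24), dropping to 0.13 at lag 2, reflects decaying short-term dependence rather than seasonality.
The dominant spike at lag 7 indicates a seasonal period of 7.

7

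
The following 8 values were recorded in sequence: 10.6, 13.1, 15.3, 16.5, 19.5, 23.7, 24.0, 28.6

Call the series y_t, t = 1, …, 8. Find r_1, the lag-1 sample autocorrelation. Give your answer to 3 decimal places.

Mean ȳ = (10.6 + 13.1 + 15.3 + 16.5 + 19.5 + 23.7 + 24.0 + 28.6)/8 = 18.9125
Σ(y_t−ȳ)(y_{t+1}−ȳ) = (48.3164) + (20.9977) + (8.7152) + (-1.4173) + (2.8127) + (24.3564) + (49.2852) = 153.0661
Denominator Σ(y_t−ȳ)² = 264.7488
r_1 = 153.0661 / 264.7488 = 0.578

0.578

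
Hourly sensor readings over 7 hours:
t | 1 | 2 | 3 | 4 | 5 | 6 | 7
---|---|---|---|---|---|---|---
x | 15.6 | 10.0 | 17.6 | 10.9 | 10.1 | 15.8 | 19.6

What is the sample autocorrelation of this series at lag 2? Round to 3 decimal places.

Mean x̄ = (15.6 + 10.0 + 17.6 + 10.9 + 10.1 + 15.8 + 19.6)/7 = 14.2286
Deviations from mean: 1.3714, -4.2286, 3.3714, -3.3286, -4.1286, 1.5714, 5.3714
Σ(x_t−x̄)(x_{t+2}−x̄) = (4.6237) + (14.0751) + (-13.9192) + (-5.2306) + (-22.1763) = -22.6273
Denominator Σ(x_t−x̄)² = 90.5743
r_2 = -22.6273 / 90.5743 = -0.250

-0.250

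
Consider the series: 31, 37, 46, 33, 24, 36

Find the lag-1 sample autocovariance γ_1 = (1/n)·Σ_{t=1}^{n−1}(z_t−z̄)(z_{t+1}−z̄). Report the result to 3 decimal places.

0.458

Mean z̄ = (31 + 37 + 46 + 33 + 24 + 36)/6 = 34.5000
Deviations: -3.5000, 2.5000, 11.5000, -1.5000, -10.5000, 1.5000
Σ_{t=1}^{5}(z_t−z̄)(z_{t+1}−z̄) = 2.7500
γ_1 = 2.7500 / 6 = 0.458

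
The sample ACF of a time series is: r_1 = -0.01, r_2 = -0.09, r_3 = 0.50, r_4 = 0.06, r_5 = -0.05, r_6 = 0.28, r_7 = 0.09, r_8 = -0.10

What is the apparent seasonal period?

The largest autocorrelation is r_3 = 0.50, with a weaker echo at lag 6 (0.28); the remaining lags stay at or below 0.09.
The dominant spike at lag 3 indicates a seasonal period of 3.

3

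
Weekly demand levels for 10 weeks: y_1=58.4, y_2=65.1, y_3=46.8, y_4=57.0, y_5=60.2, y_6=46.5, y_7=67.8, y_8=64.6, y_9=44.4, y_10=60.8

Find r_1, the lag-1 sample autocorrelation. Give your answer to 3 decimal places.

-0.437

Mean ȳ = (58.4 + 65.1 + 46.8 + 57.0 + 60.2 + 46.5 + 67.8 + 64.6 + 44.4 + 60.8)/10 = 57.1600
Numerator Σ_{t=1}^{9}(y_t−ȳ)(y_{t+1}−ȳ) = -279.2896
Denominator Σ(y_t−ȳ)² = 639.4440
r_1 = -279.2896 / 639.4440 = -0.437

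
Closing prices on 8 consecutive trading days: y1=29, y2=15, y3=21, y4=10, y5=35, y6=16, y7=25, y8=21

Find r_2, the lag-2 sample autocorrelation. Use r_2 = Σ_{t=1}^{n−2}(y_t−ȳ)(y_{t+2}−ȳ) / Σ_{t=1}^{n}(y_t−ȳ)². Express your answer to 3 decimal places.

0.389

Mean ȳ = (29 + 15 + 21 + 10 + 35 + 16 + 25 + 21)/8 = 21.5000
Numerator Σ_{t=1}^{6}(y_t−ȳ)(y_{t+2}−ȳ) = 177.5000
Denominator Σ(y_t−ȳ)² = 456.0000
r_2 = 177.5000 / 456.0000 = 0.389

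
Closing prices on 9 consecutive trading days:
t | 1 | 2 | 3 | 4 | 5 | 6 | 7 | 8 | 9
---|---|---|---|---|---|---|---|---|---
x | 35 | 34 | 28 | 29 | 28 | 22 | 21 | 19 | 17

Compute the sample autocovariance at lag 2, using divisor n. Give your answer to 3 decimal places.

10.750

Mean x̄ = (35 + 34 + 28 + 29 + 28 + 22 + 21 + 19 + 17)/9 = 25.8889
Σ_{t=1}^{7}(x_t−x̄)(x_{t+2}−x̄) = 96.7531
γ_2 = 96.7531 / 9 = 10.750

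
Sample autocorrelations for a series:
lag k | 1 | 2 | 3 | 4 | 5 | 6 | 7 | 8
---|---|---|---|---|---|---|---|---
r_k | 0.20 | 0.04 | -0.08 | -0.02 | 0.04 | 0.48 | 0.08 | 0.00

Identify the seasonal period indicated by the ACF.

6

The largest autocorrelation is r_6 = 0.48; the remaining lags stay at or below 0.20. The elevated value at lag 1 (0.20), dropping to 0.04 at lag 2, reflects decaying short-term dependence rather than seasonality.
The dominant spike at lag 6 indicates a seasonal period of 6.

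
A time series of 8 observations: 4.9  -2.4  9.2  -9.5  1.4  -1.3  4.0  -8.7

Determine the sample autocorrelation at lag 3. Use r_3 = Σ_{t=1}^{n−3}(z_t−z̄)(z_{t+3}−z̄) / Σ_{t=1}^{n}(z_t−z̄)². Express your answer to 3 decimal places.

Mean z̄ = (4.9 − 2.4 + 9.2 − 9.5 + 1.4 − 1.3 + 4.0 − 8.7)/8 = -0.3000
Deviations from mean: 5.2000, -2.1000, 9.5000, -9.2000, 1.7000, -1.0000, 4.3000, -8.4000
Numerator Σ_{t=1}^{5}(z_t−z̄)(z_{t+3}−z̄) = -114.7500
Denominator Σ(z_t−z̄)² = 299.2800
r_3 = -114.7500 / 299.2800 = -0.383

-0.383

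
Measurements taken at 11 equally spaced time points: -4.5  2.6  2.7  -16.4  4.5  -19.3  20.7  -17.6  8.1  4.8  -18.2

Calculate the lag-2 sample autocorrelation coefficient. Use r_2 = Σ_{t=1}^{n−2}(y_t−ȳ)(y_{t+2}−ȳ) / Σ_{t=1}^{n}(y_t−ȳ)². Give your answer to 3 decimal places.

Mean ȳ = (-4.5 + 2.6 + 2.7 − 16.4 + 4.5 − 19.3 + 20.7 − 17.6 + 8.1 + 4.8 − 18.2)/11 = -2.9636
Numerator Σ_{t=1}^{9}(y_t−ȳ)(y_{t+2}−ȳ) = 573.6428
Denominator Σ(y_t−ȳ)² = 1757.5255
r_2 = 573.6428 / 1757.5255 = 0.326

0.326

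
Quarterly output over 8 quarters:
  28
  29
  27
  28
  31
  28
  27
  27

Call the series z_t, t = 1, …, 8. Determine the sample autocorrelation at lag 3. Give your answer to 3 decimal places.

-0.033

Mean z̄ = (28 + 29 + 27 + 28 + 31 + 28 + 27 + 27)/8 = 28.1250
Σ(z_t−z̄)(z_{t+3}−z̄) = (0.0156) + (2.5156) + (0.1406) + (0.1406) + (-3.2344) = -0.4219
Denominator Σ(z_t−z̄)² = 12.8750
r_3 = -0.4219 / 12.8750 = -0.033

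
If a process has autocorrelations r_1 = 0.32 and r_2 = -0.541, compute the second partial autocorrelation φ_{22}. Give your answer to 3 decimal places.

-0.717

φ_{22} = (r_2 − r_1²) / (1 − r_1²)
r_1² = (0.32)² = 0.1024
Numerator = -0.541 − 0.1024 = -0.6434; denominator = 1 − 0.1024 = 0.8976
φ_{22} = -0.6434 / 0.8976 = -0.717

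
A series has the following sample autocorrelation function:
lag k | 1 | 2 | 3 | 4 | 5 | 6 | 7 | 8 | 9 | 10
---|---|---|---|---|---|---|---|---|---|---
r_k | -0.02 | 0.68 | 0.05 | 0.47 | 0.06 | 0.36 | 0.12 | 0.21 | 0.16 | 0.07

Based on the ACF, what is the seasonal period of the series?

2

The largest autocorrelation is r_2 = 0.68, with weaker echoes at lags 4 (0.47), 6 (0.36) and 8 (0.21); the remaining lags stay at or below 0.16.
The dominant spike at lag 2 indicates a seasonal period of 2.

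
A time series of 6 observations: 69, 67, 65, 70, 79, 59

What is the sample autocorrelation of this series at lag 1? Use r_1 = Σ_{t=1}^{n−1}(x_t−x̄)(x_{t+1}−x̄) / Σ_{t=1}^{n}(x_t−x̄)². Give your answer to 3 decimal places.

-0.381

Mean x̄ = (69 + 67 + 65 + 70 + 79 + 59)/6 = 68.1667
Numerator Σ_{t=1}^{5}(x_t−x̄)(x_{t+1}−x̄) = -82.5278
Denominator Σ(x_t−x̄)² = 216.8333
r_1 = -82.5278 / 216.8333 = -0.381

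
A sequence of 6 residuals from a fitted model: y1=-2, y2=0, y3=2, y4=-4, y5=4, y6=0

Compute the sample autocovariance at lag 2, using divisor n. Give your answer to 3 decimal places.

0.667

Mean ȳ = (-2 + 0 + 2 − 4 + 4 + 0)/6 = 0.0000
Σ_{t=1}^{4}(y_t−ȳ)(y_{t+2}−ȳ) = 4.0000
γ_2 = 4.0000 / 6 = 0.667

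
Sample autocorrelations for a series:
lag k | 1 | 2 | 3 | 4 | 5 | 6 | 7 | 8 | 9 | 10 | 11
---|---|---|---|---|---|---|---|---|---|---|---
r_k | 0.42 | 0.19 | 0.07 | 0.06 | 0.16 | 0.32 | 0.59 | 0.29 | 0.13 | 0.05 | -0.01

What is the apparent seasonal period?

7

The largest autocorrelation is r_7 = 0.59; the remaining lags stay at or below 0.42. The elevated value at lag 1 (0.42), dropping to 0.19 at lag 2, reflects decaying short-term dependence rather than seasonality.
The dominant spike at lag 7 indicates a seasonal period of 7.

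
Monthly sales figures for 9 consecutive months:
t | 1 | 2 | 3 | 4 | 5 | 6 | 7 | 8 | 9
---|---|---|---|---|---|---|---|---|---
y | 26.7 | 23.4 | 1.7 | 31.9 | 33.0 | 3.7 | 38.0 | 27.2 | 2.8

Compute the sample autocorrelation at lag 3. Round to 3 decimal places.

0.613

Mean ȳ = (26.7 + 23.4 + 1.7 + 31.9 + 33.0 + 3.7 + 38.0 + 27.2 + 2.8)/9 = 20.9333
Numerator Σ_{t=1}^{6}(y_t−ȳ)(y_{t+3}−ȳ) = 999.7400
Denominator Σ(y_t−ȳ)² = 1631.4800
r_3 = 999.7400 / 1631.4800 = 0.613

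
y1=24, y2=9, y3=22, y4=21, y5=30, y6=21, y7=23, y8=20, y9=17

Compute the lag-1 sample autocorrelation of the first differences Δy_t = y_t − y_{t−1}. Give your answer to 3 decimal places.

First differences Δy: -15, 13, -1, 9, -9, 2, -3, -3
Mean of differences = -0.8750
Numerator Σ(Δy_t−Δȳ)(Δy_{t+1}−Δȳ) = -304.1406
Denominator Σ(Δy_t−Δȳ)² = 572.8750
r_1(Δy) = -304.1406 / 572.8750 = -0.531

-0.531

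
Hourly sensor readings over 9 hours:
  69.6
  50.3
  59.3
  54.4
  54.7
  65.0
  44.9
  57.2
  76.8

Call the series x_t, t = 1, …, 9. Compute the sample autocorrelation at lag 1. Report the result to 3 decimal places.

Mean x̄ = (69.6 + 50.3 + 59.3 + 54.4 + 54.7 + 65.0 + 44.9 + 57.2 + 76.8)/9 = 59.1333
Numerator Σ_{t=1}^{8}(x_t−x̄)(x_{t+1}−x̄) = -189.8811
Denominator Σ(x_t−x̄)² = 782.5200
r_1 = -189.8811 / 782.5200 = -0.243

-0.243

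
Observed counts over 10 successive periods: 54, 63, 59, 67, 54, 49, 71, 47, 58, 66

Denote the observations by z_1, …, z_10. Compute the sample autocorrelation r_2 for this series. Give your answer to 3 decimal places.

-0.151

Mean z̄ = (54 + 63 + 59 + 67 + 54 + 49 + 71 + 47 + 58 + 66)/10 = 58.8000
Numerator Σ_{t=1}^{8}(z_t−z̄)(z_{t+2}−z̄) = -85.4800
Denominator Σ(z_t−z̄)² = 567.6000
r_2 = -85.4800 / 567.6000 = -0.151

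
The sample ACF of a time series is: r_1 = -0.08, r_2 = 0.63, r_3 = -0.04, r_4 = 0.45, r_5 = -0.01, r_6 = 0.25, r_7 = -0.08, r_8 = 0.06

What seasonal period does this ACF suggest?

The largest autocorrelation is r_2 = 0.63, with weaker echoes at lags 4 (0.45) and 6 (0.25); the remaining lags stay at or below 0.06.
The dominant spike at lag 2 indicates a seasonal period of 2.

2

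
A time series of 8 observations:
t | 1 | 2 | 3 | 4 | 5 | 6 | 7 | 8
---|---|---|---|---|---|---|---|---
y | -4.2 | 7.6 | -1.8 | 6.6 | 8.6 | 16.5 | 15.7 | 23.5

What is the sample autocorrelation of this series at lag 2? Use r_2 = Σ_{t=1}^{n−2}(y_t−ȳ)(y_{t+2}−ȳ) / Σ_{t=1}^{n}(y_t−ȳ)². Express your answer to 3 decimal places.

0.391

Mean ȳ = (-4.2 + 7.6 − 1.8 + 6.6 + 8.6 + 16.5 + 15.7 + 23.5)/8 = 9.0625
Σ(y_t−ȳ)(y_{t+2}−ȳ) = (144.0639) + (3.6014) + (5.0239) + (-18.3148) + (-3.0698) + (107.3789) = 238.6834
Denominator Σ(y_t−ȳ)² = 610.1188
r_2 = 238.6834 / 610.1188 = 0.391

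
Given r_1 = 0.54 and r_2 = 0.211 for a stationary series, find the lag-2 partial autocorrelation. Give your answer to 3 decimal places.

φ_{22} = (r_2 − r_1²) / (1 − r_1²)
r_1² = (0.54)² = 0.2916
Numerator = 0.211 − 0.2916 = -0.0806; denominator = 1 − 0.2916 = 0.7084
φ_{22} = -0.0806 / 0.7084 = -0.114

-0.114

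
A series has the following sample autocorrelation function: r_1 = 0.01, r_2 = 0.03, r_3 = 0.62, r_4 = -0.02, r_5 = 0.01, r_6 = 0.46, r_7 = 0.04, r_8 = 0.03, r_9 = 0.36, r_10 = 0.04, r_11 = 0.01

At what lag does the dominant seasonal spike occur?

3

The largest autocorrelation is r_3 = 0.62, with weaker echoes at lags 6 (0.46) and 9 (0.36); the remaining lags stay at or below 0.04.
The dominant spike at lag 3 indicates a seasonal period of 3.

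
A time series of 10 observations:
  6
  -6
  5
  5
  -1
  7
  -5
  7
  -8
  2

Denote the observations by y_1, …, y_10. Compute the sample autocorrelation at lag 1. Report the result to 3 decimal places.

Mean ȳ = (6 − 6 + 5 + 5 − 1 + 7 − 5 + 7 − 8 + 2)/10 = 1.2000
Numerator Σ_{t=1}^{9}(y_t−ȳ)(y_{t+1}−ȳ) = -201.2400
Denominator Σ(y_t−ȳ)² = 299.6000
r_1 = -201.2400 / 299.6000 = -0.672

-0.672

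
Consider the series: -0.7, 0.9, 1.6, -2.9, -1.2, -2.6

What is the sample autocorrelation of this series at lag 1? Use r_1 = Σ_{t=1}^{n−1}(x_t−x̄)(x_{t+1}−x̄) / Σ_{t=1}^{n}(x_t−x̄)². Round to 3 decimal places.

Mean x̄ = (-0.7 + 0.9 + 1.6 − 2.9 − 1.2 − 2.6)/6 = -0.8167
Deviations from mean: 0.1167, 1.7167, 2.4167, -2.0833, -0.3833, -1.7833
Σ(x_t−x̄)(x_{t+1}−x̄) = (0.2003) + (4.1486) + (-5.0347) + (0.7986) + (0.6836) = 0.7964
Denominator Σ(x_t−x̄)² = 16.4683
r_1 = 0.7964 / 16.4683 = 0.048

0.048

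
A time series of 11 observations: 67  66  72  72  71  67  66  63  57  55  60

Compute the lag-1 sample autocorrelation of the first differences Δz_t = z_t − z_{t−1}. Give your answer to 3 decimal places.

0.135

First differences Δz: -1, 6, 0, -1, -4, -1, -3, -6, -2, 5
Mean of differences = -0.7000
Numerator Σ(Δz_t−Δz̄)(Δz_{t+1}−Δz̄) = 16.8100
Denominator Σ(Δz_t−Δz̄)² = 124.1000
r_1(Δz) = 16.8100 / 124.1000 = 0.135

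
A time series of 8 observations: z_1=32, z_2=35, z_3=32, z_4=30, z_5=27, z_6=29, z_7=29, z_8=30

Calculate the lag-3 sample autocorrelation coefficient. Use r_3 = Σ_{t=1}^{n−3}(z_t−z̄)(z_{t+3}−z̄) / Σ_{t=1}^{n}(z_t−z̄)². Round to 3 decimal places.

Mean z̄ = (32 + 35 + 32 + 30 + 27 + 29 + 29 + 30)/8 = 30.5000
Σ(z_t−z̄)(z_{t+3}−z̄) = (-0.7500) + (-15.7500) + (-2.2500) + (0.7500) + (1.7500) = -16.2500
Denominator Σ(z_t−z̄)² = 42.0000
r_3 = -16.2500 / 42.0000 = -0.387

-0.387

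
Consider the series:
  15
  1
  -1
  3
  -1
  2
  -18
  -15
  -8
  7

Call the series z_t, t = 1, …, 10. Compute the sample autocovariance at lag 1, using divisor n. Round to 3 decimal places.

24.625

Mean z̄ = (15 + 1 − 1 + 3 − 1 + 2 − 18 − 15 − 8 + 7)/10 = -1.5000
Σ_{t=1}^{9}(z_t−z̄)(z_{t+1}−z̄) = 246.2500
γ_1 = 246.2500 / 10 = 24.625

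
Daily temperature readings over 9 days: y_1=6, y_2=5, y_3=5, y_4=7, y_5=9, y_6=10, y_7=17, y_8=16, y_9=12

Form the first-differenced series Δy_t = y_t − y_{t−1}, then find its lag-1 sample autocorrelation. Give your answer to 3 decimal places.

0.017

First differences Δy: -1, 0, 2, 2, 1, 7, -1, -4
Mean of differences = 0.7500
Numerator Σ(Δy_t−Δȳ)(Δy_{t+1}−Δȳ) = 1.1875
Denominator Σ(Δy_t−Δȳ)² = 71.5000
r_1(Δy) = 1.1875 / 71.5000 = 0.017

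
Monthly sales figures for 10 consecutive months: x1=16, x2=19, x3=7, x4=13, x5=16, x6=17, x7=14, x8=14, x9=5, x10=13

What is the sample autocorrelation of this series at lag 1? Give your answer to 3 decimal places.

Mean x̄ = (16 + 19 + 7 + 13 + 16 + 17 + 14 + 14 + 5 + 13)/10 = 13.4000
Numerator Σ_{t=1}^{9}(x_t−x̄)(x_{t+1}−x̄) = -9.5600
Denominator Σ(x_t−x̄)² = 170.4000
r_1 = -9.5600 / 170.4000 = -0.056

-0.056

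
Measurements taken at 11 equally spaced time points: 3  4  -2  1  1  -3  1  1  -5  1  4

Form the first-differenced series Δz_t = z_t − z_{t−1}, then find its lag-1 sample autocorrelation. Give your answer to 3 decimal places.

-0.363

First differences Δz: 1, -6, 3, 0, -4, 4, 0, -6, 6, 3
Mean of differences = 0.1000
Numerator Σ(Δz_t−Δz̄)(Δz_{t+1}−Δz̄) = -57.7100
Denominator Σ(Δz_t−Δz̄)² = 158.9000
r_1(Δz) = -57.7100 / 158.9000 = -0.363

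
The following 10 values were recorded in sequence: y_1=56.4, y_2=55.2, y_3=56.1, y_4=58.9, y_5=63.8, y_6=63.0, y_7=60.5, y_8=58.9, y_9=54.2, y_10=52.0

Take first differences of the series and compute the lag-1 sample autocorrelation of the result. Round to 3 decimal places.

First differences Δy: -1.2, 0.9, 2.8, 4.9, -0.8, -2.5, -1.6, -4.7, -2.2
Mean of differences = -0.4889
Numerator Σ(Δy_t−Δȳ)(Δy_{t+1}−Δȳ) = 34.3721
Denominator Σ(Δy_t−Δȳ)² = 68.3289
r_1(Δy) = 34.3721 / 68.3289 = 0.503

0.503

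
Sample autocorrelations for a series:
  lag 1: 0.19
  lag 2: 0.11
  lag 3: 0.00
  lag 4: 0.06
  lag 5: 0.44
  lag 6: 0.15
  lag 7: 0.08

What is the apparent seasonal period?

5

The largest autocorrelation is r_5 = 0.44; the remaining lags stay at or below 0.19.
The dominant spike at lag 5 indicates a seasonal period of 5.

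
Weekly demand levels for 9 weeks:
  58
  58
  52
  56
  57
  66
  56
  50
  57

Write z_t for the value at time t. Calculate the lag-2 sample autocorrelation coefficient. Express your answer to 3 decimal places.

Mean z̄ = (58 + 58 + 52 + 56 + 57 + 66 + 56 + 50 + 57)/9 = 56.6667
Σ(z_t−z̄)(z_{t+2}−z̄) = (-6.2222) + (-0.8889) + (-1.5556) + (-6.2222) + (-0.2222) + (-62.2222) + (-0.2222) = -77.5556
Denominator Σ(z_t−z̄)² = 158.0000
r_2 = -77.5556 / 158.0000 = -0.491

-0.491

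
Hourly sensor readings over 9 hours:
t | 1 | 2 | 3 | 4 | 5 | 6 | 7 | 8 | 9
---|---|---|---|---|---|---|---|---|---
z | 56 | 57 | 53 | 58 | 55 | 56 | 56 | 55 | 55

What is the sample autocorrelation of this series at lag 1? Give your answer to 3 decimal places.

Mean z̄ = (56 + 57 + 53 + 58 + 55 + 56 + 56 + 55 + 55)/9 = 55.6667
Numerator Σ_{t=1}^{8}(z_t−z̄)(z_{t+1}−z̄) = -10.7778
Denominator Σ(z_t−z̄)² = 16.0000
r_1 = -10.7778 / 16.0000 = -0.674

-0.674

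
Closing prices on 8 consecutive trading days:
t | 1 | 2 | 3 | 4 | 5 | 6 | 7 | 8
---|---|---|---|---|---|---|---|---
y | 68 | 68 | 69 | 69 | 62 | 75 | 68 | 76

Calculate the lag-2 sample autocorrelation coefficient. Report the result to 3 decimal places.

0.361

Mean ȳ = (68 + 68 + 69 + 69 + 62 + 75 + 68 + 76)/8 = 69.3750
Numerator Σ_{t=1}^{6}(y_t−ȳ)(y_{t+2}−ȳ) = 49.0938
Denominator Σ(y_t−ȳ)² = 135.8750
r_2 = 49.0938 / 135.8750 = 0.361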